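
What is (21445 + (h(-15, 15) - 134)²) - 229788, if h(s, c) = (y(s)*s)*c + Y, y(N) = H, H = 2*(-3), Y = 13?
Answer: 1302098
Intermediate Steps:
H = -6
y(N) = -6
h(s, c) = 13 - 6*c*s (h(s, c) = (-6*s)*c + 13 = -6*c*s + 13 = 13 - 6*c*s)
(21445 + (h(-15, 15) - 134)²) - 229788 = (21445 + ((13 - 6*15*(-15)) - 134)²) - 229788 = (21445 + ((13 + 1350) - 134)²) - 229788 = (21445 + (1363 - 134)²) - 229788 = (21445 + 1229²) - 229788 = (21445 + 1510441) - 229788 = 1531886 - 229788 = 1302098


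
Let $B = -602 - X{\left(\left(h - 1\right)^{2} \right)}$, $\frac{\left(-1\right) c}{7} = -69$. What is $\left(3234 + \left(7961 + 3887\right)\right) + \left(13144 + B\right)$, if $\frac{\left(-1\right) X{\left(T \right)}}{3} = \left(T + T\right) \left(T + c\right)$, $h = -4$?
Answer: $103824$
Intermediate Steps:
$c = 483$ ($c = \left(-7\right) \left(-69\right) = 483$)
$X{\left(T \right)} = - 6 T \left(483 + T\right)$ ($X{\left(T \right)} = - 3 \left(T + T\right) \left(T + 483\right) = - 3 \cdot 2 T \left(483 + T\right) = - 6 T \left(483 + T\right)$)
$B = 75598$ ($B = -602 - - 6 \left(-4 - 1\right)^{2} \left(483 + \left(-4 - 1\right)^{2}\right) = -602 - - 6 \left(-5\right)^{2} \left(483 + \left(-5\right)^{2}\right) = -602 - \left(-6\right) 25 \left(483 + 25\right) = -602 - \left(-6\right) 25 \cdot 508 = -602 - -76200 = -602 + 76200 = 75598$)
$\left(3234 + \left(7961 + 3887\right)\right) + \left(13144 + B\right) = \left(3234 + \left(7961 + 3887\right)\right) + \left(13144 + 75598\right) = \left(3234 + 11848\right) + 88742 = 15082 + 88742 = 103824$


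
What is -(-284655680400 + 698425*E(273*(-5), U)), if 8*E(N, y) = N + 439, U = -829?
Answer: 1138946092375/4 ≈ 2.8474e+11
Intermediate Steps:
E(N, y) = 439/8 + N/8 (E(N, y) = (N + 439)/8 = (439 + N)/8 = 439/8 + N/8)
-(-284655680400 + 698425*E(273*(-5), U)) = -(-2276938834625/8 + (698425/8)*273*(-5)) = -(-2276938834625/8 - 953350125/8) = -698425/(1/((439/8 - 1365/8) - 407568)) = -698425/(1/(-463/4 - 407568)) = -698425/(1/(-1630735/4)) = -698425/(-4/1630735) = -698425*(-1630735/4) = 1138946092375/4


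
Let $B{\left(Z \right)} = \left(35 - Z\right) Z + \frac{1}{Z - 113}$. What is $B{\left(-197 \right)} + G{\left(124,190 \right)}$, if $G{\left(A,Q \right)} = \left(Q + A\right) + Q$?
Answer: $- \frac{14012001}{310} \approx -45200.0$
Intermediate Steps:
$G{\left(A,Q \right)} = A + 2 Q$ ($G{\left(A,Q \right)} = \left(A + Q\right) + Q = A + 2 Q$)
$B{\left(Z \right)} = \frac{1}{-113 + Z} + Z \left(35 - Z\right)$ ($B{\left(Z \right)} = Z \left(35 - Z\right) + \frac{1}{-113 + Z} = \frac{1}{-113 + Z} + Z \left(35 - Z\right)$)
$B{\left(-197 \right)} + G{\left(124,190 \right)} = \frac{1 - \left(-197\right)^{3} - -779135 + 148 \left(-197\right)^{2}}{-113 - 197} + \left(124 + 2 \cdot 190\right) = \frac{1 - -7645373 + 779135 + 148 \cdot 38809}{-310} + \left(124 + 380\right) = - \frac{1 + 7645373 + 779135 + 5743732}{310} + 504 = \left(- \frac{1}{310}\right) 14168241 + 504 = - \frac{14168241}{310} + 504 = - \frac{14012001}{310}$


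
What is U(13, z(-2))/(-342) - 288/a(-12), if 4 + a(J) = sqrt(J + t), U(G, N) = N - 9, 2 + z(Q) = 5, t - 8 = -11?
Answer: 65695/1767 + 288*I*sqrt(15)/31 ≈ 37.179 + 35.981*I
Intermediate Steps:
t = -3 (t = 8 - 11 = -3)
z(Q) = 3 (z(Q) = -2 + 5 = 3)
U(G, N) = -9 + N
a(J) = -4 + sqrt(-3 + J) (a(J) = -4 + sqrt(J - 3) = -4 + sqrt(-3 + J))
U(13, z(-2))/(-342) - 288/a(-12) = (-9 + 3)/(-342) - 288/(-4 + sqrt(-3 - 12)) = -6*(-1/342) - 288/(-4 + sqrt(-15)) = 1/57 - 288/(-4 + I*sqrt(15))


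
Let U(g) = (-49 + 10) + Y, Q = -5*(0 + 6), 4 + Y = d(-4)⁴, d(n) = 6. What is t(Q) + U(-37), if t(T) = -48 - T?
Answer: 1235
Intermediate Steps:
Y = 1292 (Y = -4 + 6⁴ = -4 + 1296 = 1292)
Q = -30 (Q = -5*6 = -30)
U(g) = 1253 (U(g) = (-49 + 10) + 1292 = -39 + 1292 = 1253)
t(Q) + U(-37) = (-48 - 1*(-30)) + 1253 = (-48 + 30) + 1253 = -18 + 1253 = 1235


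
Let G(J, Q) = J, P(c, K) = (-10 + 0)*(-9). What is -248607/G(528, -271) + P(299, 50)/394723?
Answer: -32710284447/69471248 ≈ -470.85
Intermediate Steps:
P(c, K) = 90 (P(c, K) = -10*(-9) = 90)
-248607/G(528, -271) + P(299, 50)/394723 = -248607/528 + 90/394723 = -248607*1/528 + 90*(1/394723) = -82869/176 + 90/394723 = -32710284447/69471248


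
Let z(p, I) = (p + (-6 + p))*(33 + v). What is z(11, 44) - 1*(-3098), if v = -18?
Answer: 3338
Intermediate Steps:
z(p, I) = -90 + 30*p (z(p, I) = (p + (-6 + p))*(33 - 18) = (-6 + 2*p)*15 = -90 + 30*p)
z(11, 44) - 1*(-3098) = (-90 + 30*11) - 1*(-3098) = (-90 + 330) + 3098 = 240 + 3098 = 3338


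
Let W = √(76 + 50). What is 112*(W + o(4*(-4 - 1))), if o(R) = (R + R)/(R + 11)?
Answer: 4480/9 + 336*√14 ≈ 1755.0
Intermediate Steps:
o(R) = 2*R/(11 + R) (o(R) = (2*R)/(11 + R) = 2*R/(11 + R))
W = 3*√14 (W = √126 = 3*√14 ≈ 11.225)
112*(W + o(4*(-4 - 1))) = 112*(3*√14 + 2*(4*(-4 - 1))/(11 + 4*(-4 - 1))) = 112*(3*√14 + 2*(4*(-5))/(11 + 4*(-5))) = 112*(3*√14 + 2*(-20)/(11 - 20)) = 112*(3*√14 + 2*(-20)/(-9)) = 112*(3*√14 + 2*(-20)*(-⅑)) = 112*(3*√14 + 40/9) = 112*(40/9 + 3*√14) = 4480/9 + 336*√14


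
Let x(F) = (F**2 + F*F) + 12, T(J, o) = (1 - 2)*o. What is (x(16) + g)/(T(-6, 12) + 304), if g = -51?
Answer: 473/292 ≈ 1.6199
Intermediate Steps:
T(J, o) = -o
x(F) = 12 + 2*F**2 (x(F) = (F**2 + F**2) + 12 = 2*F**2 + 12 = 12 + 2*F**2)
(x(16) + g)/(T(-6, 12) + 304) = ((12 + 2*16**2) - 51)/(-1*12 + 304) = ((12 + 2*256) - 51)/(-12 + 304) = ((12 + 512) - 51)/292 = (524 - 51)*(1/292) = 473*(1/292) = 473/292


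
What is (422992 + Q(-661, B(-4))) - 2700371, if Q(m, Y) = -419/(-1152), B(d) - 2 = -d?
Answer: -2623540189/1152 ≈ -2.2774e+6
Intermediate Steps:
B(d) = 2 - d
Q(m, Y) = 419/1152 (Q(m, Y) = -419*(-1/1152) = 419/1152)
(422992 + Q(-661, B(-4))) - 2700371 = (422992 + 419/1152) - 2700371 = 487287203/1152 - 2700371 = -2623540189/1152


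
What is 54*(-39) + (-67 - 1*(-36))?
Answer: -2137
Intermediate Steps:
54*(-39) + (-67 - 1*(-36)) = -2106 + (-67 + 36) = -2106 - 31 = -2137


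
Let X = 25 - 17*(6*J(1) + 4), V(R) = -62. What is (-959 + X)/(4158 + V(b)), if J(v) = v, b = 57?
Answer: -69/256 ≈ -0.26953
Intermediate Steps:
X = -145 (X = 25 - 17*(6*1 + 4) = 25 - 17*(6 + 4) = 25 - 17*10 = 25 - 170 = -145)
(-959 + X)/(4158 + V(b)) = (-959 - 145)/(4158 - 62) = -1104/4096 = -1104*1/4096 = -69/256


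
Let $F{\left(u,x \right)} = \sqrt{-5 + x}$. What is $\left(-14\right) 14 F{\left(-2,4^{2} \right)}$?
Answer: $- 196 \sqrt{11} \approx -650.06$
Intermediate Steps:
$\left(-14\right) 14 F{\left(-2,4^{2} \right)} = \left(-14\right) 14 \sqrt{-5 + 4^{2}} = - 196 \sqrt{-5 + 16} = - 196 \sqrt{11}$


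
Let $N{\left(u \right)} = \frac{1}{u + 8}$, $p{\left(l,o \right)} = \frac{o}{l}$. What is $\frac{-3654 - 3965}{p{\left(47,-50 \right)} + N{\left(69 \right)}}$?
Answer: $\frac{27573161}{3803} \approx 7250.4$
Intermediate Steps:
$N{\left(u \right)} = \frac{1}{8 + u}$
$\frac{-3654 - 3965}{p{\left(47,-50 \right)} + N{\left(69 \right)}} = \frac{-3654 - 3965}{- \frac{50}{47} + \frac{1}{8 + 69}} = - \frac{7619}{\left(-50\right) \frac{1}{47} + \frac{1}{77}} = - \frac{7619}{- \frac{50}{47} + \frac{1}{77}} = - \frac{7619}{- \frac{3803}{3619}} = \left(-7619\right) \left(- \frac{3619}{3803}\right) = \frac{27573161}{3803}$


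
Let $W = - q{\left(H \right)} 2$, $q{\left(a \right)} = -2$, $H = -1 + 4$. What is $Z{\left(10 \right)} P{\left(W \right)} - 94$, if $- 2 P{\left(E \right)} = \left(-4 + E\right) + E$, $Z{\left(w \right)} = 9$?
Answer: $-112$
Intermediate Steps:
$H = 3$
$W = 4$ ($W = \left(-1\right) \left(-2\right) 2 = 2 \cdot 2 = 4$)
$P{\left(E \right)} = 2 - E$ ($P{\left(E \right)} = - \frac{\left(-4 + E\right) + E}{2} = - \frac{-4 + 2 E}{2} = 2 - E$)
$Z{\left(10 \right)} P{\left(W \right)} - 94 = 9 \left(2 - 4\right) - 94 = 9 \left(-2\right) - 94 = -18 - 94 = -112$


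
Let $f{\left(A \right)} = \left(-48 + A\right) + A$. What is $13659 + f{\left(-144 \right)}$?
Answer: $13323$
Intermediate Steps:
$f{\left(A \right)} = -48 + 2 A$
$13659 + f{\left(-144 \right)} = 13659 + \left(-48 + 2 \left(-144\right)\right) = 13659 - 336 = 13323$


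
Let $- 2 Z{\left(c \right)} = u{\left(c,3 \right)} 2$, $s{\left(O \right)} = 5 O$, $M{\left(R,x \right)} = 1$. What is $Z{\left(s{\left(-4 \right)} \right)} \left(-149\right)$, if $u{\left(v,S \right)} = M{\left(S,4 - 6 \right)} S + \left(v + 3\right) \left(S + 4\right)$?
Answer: $-17284$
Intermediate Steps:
$u{\left(v,S \right)} = S + \left(3 + v\right) \left(4 + S\right)$ ($u{\left(v,S \right)} = 1 S + \left(v + 3\right) \left(S + 4\right) = S + \left(3 + v\right) \left(4 + S\right)$)
$Z{\left(c \right)} = -24 - 7 c$ ($Z{\left(c \right)} = - \frac{\left(12 + 4 \cdot 3 + 4 c + 3 c\right) 2}{2} = - \frac{\left(12 + 12 + 4 c + 3 c\right) 2}{2} = - \frac{\left(24 + 7 c\right) 2}{2} = - \frac{48 + 14 c}{2} = -24 - 7 c$)
$Z{\left(s{\left(-4 \right)} \right)} \left(-149\right) = \left(-24 - 7 \cdot 5 \left(-4\right)\right) \left(-149\right) = \left(-24 - -140\right) \left(-149\right) = \left(-24 + 140\right) \left(-149\right) = 116 \left(-149\right) = -17284$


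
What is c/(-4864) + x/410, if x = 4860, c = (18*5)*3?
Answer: 1176417/99712 ≈ 11.798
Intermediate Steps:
c = 270 (c = 90*3 = 270)
c/(-4864) + x/410 = 270/(-4864) + 4860/410 = 270*(-1/4864) + 4860*(1/410) = -135/2432 + 486/41 = 1176417/99712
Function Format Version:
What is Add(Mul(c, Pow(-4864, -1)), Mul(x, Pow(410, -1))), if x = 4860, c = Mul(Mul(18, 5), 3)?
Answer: Rational(1176417, 99712) ≈ 11.798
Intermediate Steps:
c = 270 (c = Mul(90, 3) = 270)
Add(Mul(c, Pow(-4864, -1)), Mul(x, Pow(410, -1))) = Add(Mul(270, Pow(-4864, -1)), Mul(4860, Pow(410, -1))) = Add(Mul(270, Rational(-1, 4864)), Mul(4860, Rational(1, 410))) = Add(Rational(-135, 2432), Rational(486, 41)) = Rational(1176417, 99712)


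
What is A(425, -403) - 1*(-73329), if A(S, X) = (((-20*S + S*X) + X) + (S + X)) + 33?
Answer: -106794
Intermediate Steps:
A(S, X) = 33 - 19*S + 2*X + S*X (A(S, X) = ((X - 20*S + S*X) + (S + X)) + 33 = (-19*S + 2*X + S*X) + 33 = 33 - 19*S + 2*X + S*X)
A(425, -403) - 1*(-73329) = (33 - 19*425 + 2*(-403) + 425*(-403)) - 1*(-73329) = (33 - 8075 - 806 - 171275) + 73329 = -180123 + 73329 = -106794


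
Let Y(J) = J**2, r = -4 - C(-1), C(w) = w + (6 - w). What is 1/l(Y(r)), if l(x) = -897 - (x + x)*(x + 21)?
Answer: -1/25097 ≈ -3.9845e-5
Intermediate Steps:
C(w) = 6
r = -10 (r = -4 - 1*6 = -4 - 6 = -10)
l(x) = -897 - 2*x*(21 + x)
1/l(Y(r)) = 1/(-897 - 42*(-10)**2 - 2*((-10)**2)**2) = 1/(-897 - 42*100 - 2*100**2) = 1/(-897 - 4200 - 2*10000) = 1/(-897 - 4200 - 20000) = 1/(-25097) = -1/25097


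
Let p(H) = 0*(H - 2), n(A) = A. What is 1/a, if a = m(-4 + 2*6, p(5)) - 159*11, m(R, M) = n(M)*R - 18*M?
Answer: -1/1749 ≈ -0.00057176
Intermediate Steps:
p(H) = 0 (p(H) = 0*(-2 + H) = 0)
m(R, M) = -18*M + M*R (m(R, M) = M*R - 18*M = -18*M + M*R)
a = -1749 (a = 0*(-18 + (-4 + 2*6)) - 159*11 = 0*(-18 + (-4 + 12)) - 1749 = 0*(-18 + 8) - 1749 = 0*(-10) - 1749 = 0 - 1749 = -1749)
1/a = 1/(-1749) = -1/1749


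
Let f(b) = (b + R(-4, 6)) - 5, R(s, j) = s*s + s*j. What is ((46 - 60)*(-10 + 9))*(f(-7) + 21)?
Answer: 14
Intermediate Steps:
R(s, j) = s**2 + j*s
f(b) = -13 + b (f(b) = (b - 4*(6 - 4)) - 5 = (b - 4*2) - 5 = (b - 8) - 5 = (-8 + b) - 5 = -13 + b)
((46 - 60)*(-10 + 9))*(f(-7) + 21) = ((46 - 60)*(-10 + 9))*((-13 - 7) + 21) = (-14*(-1))*(-20 + 21) = 14*1 = 14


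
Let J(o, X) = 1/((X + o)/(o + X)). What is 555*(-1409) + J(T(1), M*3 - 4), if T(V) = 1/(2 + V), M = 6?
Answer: -781994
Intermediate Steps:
J(o, X) = 1 (J(o, X) = 1/((X + o)/(X + o)) = 1/1 = 1)
555*(-1409) + J(T(1), M*3 - 4) = 555*(-1409) + 1 = -781995 + 1 = -781994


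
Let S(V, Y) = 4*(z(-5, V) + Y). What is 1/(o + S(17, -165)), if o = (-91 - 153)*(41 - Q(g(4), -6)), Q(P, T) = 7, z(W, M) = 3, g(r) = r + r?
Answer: -1/8944 ≈ -0.00011181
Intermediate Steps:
g(r) = 2*r
S(V, Y) = 12 + 4*Y (S(V, Y) = 4*(3 + Y) = 12 + 4*Y)
o = -8296 (o = (-91 - 153)*(41 - 1*7) = -244*(41 - 7) = -244*34 = -8296)
1/(o + S(17, -165)) = 1/(-8296 + (12 + 4*(-165))) = 1/(-8296 + (12 - 660)) = 1/(-8296 - 648) = 1/(-8944) = -1/8944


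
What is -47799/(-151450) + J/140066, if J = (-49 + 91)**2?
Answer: 3481086267/10606497850 ≈ 0.32820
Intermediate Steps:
J = 1764 (J = 42**2 = 1764)
-47799/(-151450) + J/140066 = -47799/(-151450) + 1764/140066 = -47799*(-1/151450) + 1764*(1/140066) = 47799/151450 + 882/70033 = 3481086267/10606497850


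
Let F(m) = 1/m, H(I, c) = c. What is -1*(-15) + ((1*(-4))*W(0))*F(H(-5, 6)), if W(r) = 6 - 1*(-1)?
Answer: 31/3 ≈ 10.333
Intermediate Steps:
W(r) = 7 (W(r) = 6 + 1 = 7)
-1*(-15) + ((1*(-4))*W(0))*F(H(-5, 6)) = -1*(-15) + ((1*(-4))*7)/6 = 15 - 4*7*(⅙) = 15 - 28*⅙ = 15 - 14/3 = 31/3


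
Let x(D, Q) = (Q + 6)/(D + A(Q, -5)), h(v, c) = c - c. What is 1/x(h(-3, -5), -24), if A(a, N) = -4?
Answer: 2/9 ≈ 0.22222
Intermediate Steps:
h(v, c) = 0
x(D, Q) = (6 + Q)/(-4 + D) (x(D, Q) = (Q + 6)/(D - 4) = (6 + Q)/(-4 + D))
1/x(h(-3, -5), -24) = 1/((6 - 24)/(-4 + 0)) = 1/(-18/(-4)) = 1/(-¼*(-18)) = 1/(9/2) = 2/9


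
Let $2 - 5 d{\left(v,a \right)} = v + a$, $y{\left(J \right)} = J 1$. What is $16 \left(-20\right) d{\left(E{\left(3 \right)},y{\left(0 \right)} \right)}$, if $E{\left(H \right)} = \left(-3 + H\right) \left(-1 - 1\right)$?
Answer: $-128$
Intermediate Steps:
$y{\left(J \right)} = J$
$E{\left(H \right)} = 6 - 2 H$ ($E{\left(H \right)} = \left(-3 + H\right) \left(-2\right) = 6 - 2 H$)
$d{\left(v,a \right)} = \frac{2}{5} - \frac{a}{5} - \frac{v}{5}$ ($d{\left(v,a \right)} = \frac{2}{5} - \frac{v + a}{5} = \frac{2}{5} - \frac{a + v}{5} = \frac{2}{5} - \left(\frac{a}{5} + \frac{v}{5}\right) = \frac{2}{5} - \frac{a}{5} - \frac{v}{5}$)
$16 \left(-20\right) d{\left(E{\left(3 \right)},y{\left(0 \right)} \right)} = 16 \left(-20\right) \left(\frac{2}{5} - 0 - \frac{6 - 6}{5}\right) = - 320 \left(\frac{2}{5} + 0 - \frac{6 - 6}{5}\right) = - 320 \left(\frac{2}{5} + 0 - 0\right) = - 320 \left(\frac{2}{5} + 0 + 0\right) = \left(-320\right) \frac{2}{5} = -128$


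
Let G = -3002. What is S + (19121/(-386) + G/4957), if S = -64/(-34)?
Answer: -1569777809/32527834 ≈ -48.260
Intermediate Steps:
S = 32/17 (S = -1/34*(-64) = 32/17 ≈ 1.8824)
S + (19121/(-386) + G/4957) = 32/17 + (19121/(-386) - 3002/4957) = 32/17 + (19121*(-1/386) - 3002*1/4957) = 32/17 + (-19121/386 - 3002/4957) = 32/17 - 95941569/1913402 = -1569777809/32527834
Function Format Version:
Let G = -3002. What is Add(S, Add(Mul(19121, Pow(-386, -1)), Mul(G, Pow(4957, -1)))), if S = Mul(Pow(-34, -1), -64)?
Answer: Rational(-1569777809, 32527834) ≈ -48.260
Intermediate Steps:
S = Rational(32, 17) (S = Mul(Rational(-1, 34), -64) = Rational(32, 17) ≈ 1.8824)
Add(S, Add(Mul(19121, Pow(-386, -1)), Mul(G, Pow(4957, -1)))) = Add(Rational(32, 17), Add(Mul(19121, Pow(-386, -1)), Mul(-3002, Pow(4957, -1)))) = Add(Rational(32, 17), Add(Mul(19121, Rational(-1, 386)), Mul(-3002, Rational(1, 4957)))) = Add(Rational(32, 17), Add(Rational(-19121, 386), Rational(-3002, 4957))) = Add(Rational(32, 17), Rational(-95941569, 1913402)) = Rational(-1569777809, 32527834)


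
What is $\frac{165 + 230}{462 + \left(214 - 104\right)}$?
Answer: $\frac{395}{572} \approx 0.69056$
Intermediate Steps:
$\frac{165 + 230}{462 + \left(214 - 104\right)} = \frac{395}{462 + 110} = \frac{395}{572}$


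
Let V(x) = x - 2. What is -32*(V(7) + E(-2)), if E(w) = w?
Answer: -96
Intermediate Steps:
V(x) = -2 + x
-32*(V(7) + E(-2)) = -32*((-2 + 7) - 2) = -32*(5 - 2) = -32*3 = -96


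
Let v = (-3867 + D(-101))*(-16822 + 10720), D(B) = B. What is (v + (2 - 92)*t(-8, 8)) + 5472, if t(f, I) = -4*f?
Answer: 24215328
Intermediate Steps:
v = 24212736 (v = (-3867 - 101)*(-16822 + 10720) = -3968*(-6102) = 24212736)
(v + (2 - 92)*t(-8, 8)) + 5472 = (24212736 + (2 - 92)*(-4*(-8))) + 5472 = (24212736 - 90*32) + 5472 = (24212736 - 2880) + 5472 = 24209856 + 5472 = 24215328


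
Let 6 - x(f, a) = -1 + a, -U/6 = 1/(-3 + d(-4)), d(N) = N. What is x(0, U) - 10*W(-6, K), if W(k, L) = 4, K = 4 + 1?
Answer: -237/7 ≈ -33.857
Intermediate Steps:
K = 5
U = 6/7 (U = -6/(-3 - 4) = -6/(-7) = -6*(-⅐) = 6/7 ≈ 0.85714)
x(f, a) = 7 - a (x(f, a) = 6 - (-1 + a) = 6 + (1 - a) = 7 - a)
x(0, U) - 10*W(-6, K) = (7 - 1*6/7) - 10*4 = (7 - 6/7) - 40 = 43/7 - 40 = -237/7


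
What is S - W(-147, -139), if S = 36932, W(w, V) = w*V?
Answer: 16499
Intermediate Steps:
W(w, V) = V*w
S - W(-147, -139) = 36932 - (-139)*(-147) = 36932 - 1*20433 = 36932 - 20433 = 16499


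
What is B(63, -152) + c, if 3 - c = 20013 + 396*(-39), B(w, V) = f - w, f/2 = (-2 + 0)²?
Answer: -4621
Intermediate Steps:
f = 8 (f = 2*(-2 + 0)² = 2*(-2)² = 2*4 = 8)
B(w, V) = 8 - w
c = -4566 (c = 3 - (20013 + 396*(-39)) = 3 - (20013 - 15444) = 3 - 1*4569 = 3 - 4569 = -4566)
B(63, -152) + c = (8 - 1*63) - 4566 = (8 - 63) - 4566 = -55 - 4566 = -4621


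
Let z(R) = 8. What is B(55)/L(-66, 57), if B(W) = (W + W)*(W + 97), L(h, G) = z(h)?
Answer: 2090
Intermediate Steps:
L(h, G) = 8
B(W) = 2*W*(97 + W) (B(W) = (2*W)*(97 + W) = 2*W*(97 + W))
B(55)/L(-66, 57) = (2*55*(97 + 55))/8 = (2*55*152)*(1/8) = 16720*(1/8) = 2090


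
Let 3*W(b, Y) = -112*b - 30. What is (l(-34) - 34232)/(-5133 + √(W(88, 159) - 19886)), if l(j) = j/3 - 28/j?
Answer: 8964106944/1344914387 + 3492736*I*√52158/4034743161 ≈ 6.6652 + 0.1977*I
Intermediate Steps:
W(b, Y) = -10 - 112*b/3 (W(b, Y) = (-112*b - 30)/3 = (-30 - 112*b)/3 = -10 - 112*b/3)
l(j) = -28/j + j/3 (l(j) = j*(⅓) - 28/j = j/3 - 28/j = -28/j + j/3)
(l(-34) - 34232)/(-5133 + √(W(88, 159) - 19886)) = ((-28/(-34) + (⅓)*(-34)) - 34232)/(-5133 + √((-10 - 112/3*88) - 19886)) = ((-28*(-1/34) - 34/3) - 34232)/(-5133 + √((-10 - 9856/3) - 19886)) = ((14/17 - 34/3) - 34232)/(-5133 + √(-9886/3 - 19886)) = (-536/51 - 34232)/(-5133 + √(-69544/3)) = -1746368/(51*(-5133 + 2*I*√52158/3))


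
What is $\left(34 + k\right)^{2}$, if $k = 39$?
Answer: $5329$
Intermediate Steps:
$\left(34 + k\right)^{2} = \left(34 + 39\right)^{2} = 73^{2} = 5329$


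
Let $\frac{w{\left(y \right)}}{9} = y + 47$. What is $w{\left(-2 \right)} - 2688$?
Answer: $-2283$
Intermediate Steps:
$w{\left(y \right)} = 423 + 9 y$ ($w{\left(y \right)} = 9 \left(y + 47\right) = 9 \left(47 + y\right) = 423 + 9 y$)
$w{\left(-2 \right)} - 2688 = \left(423 + 9 \left(-2\right)\right) - 2688 = \left(423 - 18\right) - 2688 = 405 - 2688 = -2283$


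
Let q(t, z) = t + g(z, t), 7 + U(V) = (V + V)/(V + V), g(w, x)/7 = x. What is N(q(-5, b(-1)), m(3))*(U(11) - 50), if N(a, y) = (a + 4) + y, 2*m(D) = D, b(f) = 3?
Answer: 1932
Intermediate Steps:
m(D) = D/2
g(w, x) = 7*x
U(V) = -6 (U(V) = -7 + (V + V)/(V + V) = -7 + (2*V)/((2*V)) = -7 + (2*V)*(1/(2*V)) = -7 + 1 = -6)
q(t, z) = 8*t (q(t, z) = t + 7*t = 8*t)
N(a, y) = 4 + a + y (N(a, y) = (4 + a) + y = 4 + a + y)
N(q(-5, b(-1)), m(3))*(U(11) - 50) = (4 + 8*(-5) + (1/2)*3)*(-6 - 50) = (4 - 40 + 3/2)*(-56) = -69/2*(-56) = 1932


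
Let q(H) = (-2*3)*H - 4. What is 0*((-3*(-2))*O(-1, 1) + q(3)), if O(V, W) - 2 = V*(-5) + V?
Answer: 0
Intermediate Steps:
q(H) = -4 - 6*H (q(H) = -6*H - 4 = -4 - 6*H)
O(V, W) = 2 - 4*V (O(V, W) = 2 + (V*(-5) + V) = 2 + (-5*V + V) = 2 - 4*V)
0*((-3*(-2))*O(-1, 1) + q(3)) = 0*((-3*(-2))*(2 - 4*(-1)) + (-4 - 6*3)) = 0*(6*(2 + 4) + (-4 - 18)) = 0*(6*6 - 22) = 0*(36 - 22) = 0*14 = 0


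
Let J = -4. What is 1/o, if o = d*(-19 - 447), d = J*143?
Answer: 1/266552 ≈ 3.7516e-6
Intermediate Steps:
d = -572 (d = -4*143 = -572)
o = 266552 (o = -572*(-19 - 447) = -572*(-466) = 266552)
1/o = 1/266552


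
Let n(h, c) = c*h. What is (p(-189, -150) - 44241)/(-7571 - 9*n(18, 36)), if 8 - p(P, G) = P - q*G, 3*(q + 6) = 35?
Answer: 44894/13403 ≈ 3.3495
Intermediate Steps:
q = 17/3 (q = -6 + (1/3)*35 = -6 + 35/3 = 17/3 ≈ 5.6667)
p(P, G) = 8 - P + 17*G/3 (p(P, G) = 8 - (P - 17*G/3) = 8 + (-P + 17*G/3) = 8 - P + 17*G/3)
(p(-189, -150) - 44241)/(-7571 - 9*n(18, 36)) = ((8 - 1*(-189) + (17/3)*(-150)) - 44241)/(-7571 - 324*18) = ((8 + 189 - 850) - 44241)/(-7571 - 9*648) = (-653 - 44241)/(-7571 - 5832) = -44894/(-13403) = -44894*(-1/13403) = 44894/13403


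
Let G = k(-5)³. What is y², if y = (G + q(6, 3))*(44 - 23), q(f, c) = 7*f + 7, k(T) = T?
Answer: 2547216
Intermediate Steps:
q(f, c) = 7 + 7*f
G = -125 (G = (-5)³ = -125)
y = -1596 (y = (-125 + (7 + 7*6))*(44 - 23) = (-125 + (7 + 42))*21 = (-125 + 49)*21 = -76*21 = -1596)
y² = (-1596)² = 2547216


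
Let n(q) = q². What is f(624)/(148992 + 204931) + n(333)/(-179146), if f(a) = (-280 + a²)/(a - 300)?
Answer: -185971371959/302100886494 ≈ -0.61559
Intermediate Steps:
f(a) = (-280 + a²)/(-300 + a)
f(624)/(148992 + 204931) + n(333)/(-179146) = ((-280 + 624²)/(-300 + 624))/(148992 + 204931) + 333²/(-179146) = ((-280 + 389376)/324)/353923 + 110889*(-1/179146) = ((1/324)*389096)*(1/353923) - 110889/179146 = (97274/81)*(1/353923) - 110889/179146 = 5722/1686339 - 110889/179146 = -185971371959/302100886494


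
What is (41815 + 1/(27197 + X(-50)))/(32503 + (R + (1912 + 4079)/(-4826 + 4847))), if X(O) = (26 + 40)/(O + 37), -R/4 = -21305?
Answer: 51734877033/146003686355 ≈ 0.35434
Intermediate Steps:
R = 85220 (R = -4*(-21305) = 85220)
X(O) = 66/(37 + O)
(41815 + 1/(27197 + X(-50)))/(32503 + (R + (1912 + 4079)/(-4826 + 4847))) = (41815 + 1/(27197 + 66/(37 - 50)))/(32503 + (85220 + (1912 + 4079)/(-4826 + 4847))) = (41815 + 1/(27197 + 66/(-13)))/(32503 + (85220 + 5991/21)) = (41815 + 1/(27197 + 66*(-1/13)))/(32503 + (85220 + 5991*(1/21))) = (41815 + 1/(27197 - 66/13))/(32503 + (85220 + 1997/7)) = (41815 + 1/(353495/13))/(32503 + 598537/7) = (41815 + 13/353495)/(826058/7) = (14781393438/353495)*(7/826058) = 51734877033/146003686355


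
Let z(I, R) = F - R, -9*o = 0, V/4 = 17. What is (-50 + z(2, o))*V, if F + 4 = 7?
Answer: -3196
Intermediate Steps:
F = 3 (F = -4 + 7 = 3)
V = 68 (V = 4*17 = 68)
o = 0 (o = -1/9*0 = 0)
z(I, R) = 3 - R
(-50 + z(2, o))*V = (-50 + (3 - 1*0))*68 = (-50 + (3 + 0))*68 = (-50 + 3)*68 = -47*68 = -3196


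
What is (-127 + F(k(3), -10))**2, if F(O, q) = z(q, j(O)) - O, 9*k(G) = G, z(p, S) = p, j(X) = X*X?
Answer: 169744/9 ≈ 18860.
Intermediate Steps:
j(X) = X**2
k(G) = G/9
F(O, q) = q - O
(-127 + F(k(3), -10))**2 = (-127 + (-10 - 3/9))**2 = (-127 + (-10 - 1*1/3))**2 = (-127 + (-10 - 1/3))**2 = (-127 - 31/3)**2 = (-412/3)**2 = 169744/9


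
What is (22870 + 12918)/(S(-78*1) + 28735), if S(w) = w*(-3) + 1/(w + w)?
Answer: 5582928/4519163 ≈ 1.2354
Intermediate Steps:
S(w) = 1/(2*w) - 3*w (S(w) = -3*w + 1/(2*w) = 1/(2*w) - 3*w)
(22870 + 12918)/(S(-78*1) + 28735) = (22870 + 12918)/((1/(2*((-78*1))) - (-234)) + 28735) = 35788/(((½)/(-78) - 3*(-78)) + 28735) = 35788/(((½)*(-1/78) + 234) + 28735) = 35788/((-1/156 + 234) + 28735) = 35788/(36503/156 + 28735) = 35788/(4519163/156) = 35788*(156/4519163) = 5582928/4519163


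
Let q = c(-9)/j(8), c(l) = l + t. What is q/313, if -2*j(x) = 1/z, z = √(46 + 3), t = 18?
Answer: -126/313 ≈ -0.40256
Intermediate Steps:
c(l) = 18 + l (c(l) = l + 18 = 18 + l)
z = 7 (z = √49 = 7)
j(x) = -1/14 (j(x) = -½/7 = -½*⅐ = -1/14)
q = -126 (q = (18 - 9)/(-1/14) = 9*(-14) = -126)
q/313 = -126/313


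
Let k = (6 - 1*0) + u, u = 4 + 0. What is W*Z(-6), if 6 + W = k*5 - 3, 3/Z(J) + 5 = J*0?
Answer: -123/5 ≈ -24.600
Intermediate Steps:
u = 4
k = 10 (k = (6 - 1*0) + 4 = (6 + 0) + 4 = 6 + 4 = 10)
Z(J) = -⅗ (Z(J) = 3/(-5 + J*0) = 3/(-5 + 0) = 3/(-5) = 3*(-⅕) = -⅗)
W = 41 (W = -6 + (10*5 - 3) = -6 + (50 - 3) = -6 + 47 = 41)
W*Z(-6) = 41*(-⅗) = -123/5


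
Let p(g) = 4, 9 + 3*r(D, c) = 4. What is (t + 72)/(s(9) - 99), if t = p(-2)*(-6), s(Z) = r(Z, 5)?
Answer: -72/151 ≈ -0.47682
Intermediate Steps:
r(D, c) = -5/3 (r(D, c) = -3 + (⅓)*4 = -3 + 4/3 = -5/3)
s(Z) = -5/3
t = -24 (t = 4*(-6) = -24)
(t + 72)/(s(9) - 99) = (-24 + 72)/(-5/3 - 99) = 48/(-302/3) = 48*(-3/302) = -72/151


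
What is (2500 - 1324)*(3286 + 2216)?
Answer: 6470352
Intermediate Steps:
(2500 - 1324)*(3286 + 2216) = 1176*5502 = 6470352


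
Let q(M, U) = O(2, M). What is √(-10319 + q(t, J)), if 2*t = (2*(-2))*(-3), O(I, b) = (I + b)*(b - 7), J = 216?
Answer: I*√10327 ≈ 101.62*I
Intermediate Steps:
O(I, b) = (-7 + b)*(I + b) (O(I, b) = (I + b)*(-7 + b) = (-7 + b)*(I + b))
t = 6 (t = ((2*(-2))*(-3))/2 = (-4*(-3))/2 = (½)*12 = 6)
q(M, U) = -14 + M² - 5*M (q(M, U) = M² - 7*2 - 7*M + 2*M = M² - 14 - 7*M + 2*M = -14 + M² - 5*M)
√(-10319 + q(t, J)) = √(-10319 + (-14 + 6² - 5*6)) = √(-10319 + (-14 + 36 - 30)) = √(-10319 - 8) = √(-10327) = I*√10327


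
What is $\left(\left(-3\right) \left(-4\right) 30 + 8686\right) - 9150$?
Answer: $-104$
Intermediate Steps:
$\left(\left(-3\right) \left(-4\right) 30 + 8686\right) - 9150 = \left(12 \cdot 30 + 8686\right) - 9150 = \left(360 + 8686\right) - 9150 = 9046 - 9150 = -104$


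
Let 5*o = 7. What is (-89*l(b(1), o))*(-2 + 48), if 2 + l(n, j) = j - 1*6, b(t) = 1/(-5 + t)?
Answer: 135102/5 ≈ 27020.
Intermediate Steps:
o = 7/5 (o = (⅕)*7 = 7/5 ≈ 1.4000)
l(n, j) = -8 + j (l(n, j) = -2 + (j - 1*6) = -2 + (j - 6) = -2 + (-6 + j) = -8 + j)
(-89*l(b(1), o))*(-2 + 48) = (-89*(-8 + 7/5))*(-2 + 48) = -89*(-33/5)*46 = (2937/5)*46 = 135102/5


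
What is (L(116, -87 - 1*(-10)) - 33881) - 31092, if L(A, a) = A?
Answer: -64857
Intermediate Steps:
(L(116, -87 - 1*(-10)) - 33881) - 31092 = (116 - 33881) - 31092 = -33765 - 31092 = -64857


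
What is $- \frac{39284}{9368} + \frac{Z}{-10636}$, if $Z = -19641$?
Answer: $- \frac{29228467}{12454756} \approx -2.3468$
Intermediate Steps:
$- \frac{39284}{9368} + \frac{Z}{-10636} = - \frac{39284}{9368} - \frac{19641}{-10636} = \left(-39284\right) \frac{1}{9368} - - \frac{19641}{10636} = - \frac{9821}{2342} + \frac{19641}{10636} = - \frac{29228467}{12454756}$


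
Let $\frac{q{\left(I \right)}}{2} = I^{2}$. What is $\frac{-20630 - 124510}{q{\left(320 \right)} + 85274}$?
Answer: $- \frac{72570}{145037} \approx -0.50035$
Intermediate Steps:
$q{\left(I \right)} = 2 I^{2}$
$\frac{-20630 - 124510}{q{\left(320 \right)} + 85274} = \frac{-20630 - 124510}{2 \cdot 320^{2} + 85274} = - \frac{145140}{2 \cdot 102400 + 85274} = - \frac{145140}{204800 + 85274} = - \frac{145140}{290074} = \left(-145140\right) \frac{1}{290074} = - \frac{72570}{145037}$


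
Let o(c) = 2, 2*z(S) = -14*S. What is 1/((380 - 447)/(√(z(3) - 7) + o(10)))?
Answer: -2/67 - 2*I*√7/67 ≈ -0.029851 - 0.078978*I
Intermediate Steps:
z(S) = -7*S (z(S) = (-14*S)/2 = -7*S)
1/((380 - 447)/(√(z(3) - 7) + o(10))) = 1/((380 - 447)/(√(-7*3 - 7) + 2)) = 1/(-67/(√(-21 - 7) + 2)) = 1/(-67/(√(-28) + 2)) = 1/(-67/(2*I*√7 + 2)) = 1/(-67/(2 + 2*I*√7)) = -2/67 - 2*I*√7/67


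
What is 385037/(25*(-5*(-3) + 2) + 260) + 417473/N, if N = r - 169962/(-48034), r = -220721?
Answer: 88443563461049/157876753220 ≈ 560.21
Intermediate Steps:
N = -5300971276/24017 (N = -220721 - 169962/(-48034) = -220721 - 169962*(-1)/48034 = -220721 - 1*(-84981/24017) = -220721 + 84981/24017 = -5300971276/24017 ≈ -2.2072e+5)
385037/(25*(-5*(-3) + 2) + 260) + 417473/N = 385037/(25*(-5*(-3) + 2) + 260) + 417473/(-5300971276/24017) = 385037/(25*(15 + 2) + 260) + 417473*(-24017/5300971276) = 385037/(25*17 + 260) - 435932567/230477012 = 385037/(425 + 260) - 435932567/230477012 = 385037/685 - 435932567/230477012 = 88443563461049/157876753220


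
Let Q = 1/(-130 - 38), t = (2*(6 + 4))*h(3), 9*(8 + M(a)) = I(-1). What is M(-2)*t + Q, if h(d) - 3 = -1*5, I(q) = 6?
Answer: 49279/168 ≈ 293.33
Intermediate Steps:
h(d) = -2 (h(d) = 3 - 1*5 = 3 - 5 = -2)
M(a) = -22/3 (M(a) = -8 + (⅑)*6 = -8 + ⅔ = -22/3)
t = -40 (t = (2*(6 + 4))*(-2) = (2*10)*(-2) = 20*(-2) = -40)
Q = -1/168 (Q = 1/(-168) = -1/168 ≈ -0.0059524)
M(-2)*t + Q = -22/3*(-40) - 1/168 = 880/3 - 1/168 = 49279/168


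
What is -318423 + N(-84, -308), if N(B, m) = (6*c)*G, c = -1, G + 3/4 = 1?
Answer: -636849/2 ≈ -3.1842e+5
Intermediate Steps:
G = ¼ (G = -¾ + 1 = ¼ ≈ 0.25000)
N(B, m) = -3/2 (N(B, m) = (6*(-1))*(¼) = -6*¼ = -3/2)
-318423 + N(-84, -308) = -318423 - 3/2 = -636849/2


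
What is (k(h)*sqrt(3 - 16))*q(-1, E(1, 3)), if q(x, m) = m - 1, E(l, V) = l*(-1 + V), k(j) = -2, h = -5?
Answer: -2*I*sqrt(13) ≈ -7.2111*I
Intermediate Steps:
q(x, m) = -1 + m
(k(h)*sqrt(3 - 16))*q(-1, E(1, 3)) = (-2*sqrt(3 - 16))*(-1 + 1*(-1 + 3)) = (-2*I*sqrt(13))*(-1 + 1*2) = (-2*I*sqrt(13))*(-1 + 2) = -2*I*sqrt(13)*1 = -2*I*sqrt(13)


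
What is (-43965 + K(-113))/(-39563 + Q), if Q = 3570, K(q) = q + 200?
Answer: 43878/35993 ≈ 1.2191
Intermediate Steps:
K(q) = 200 + q
(-43965 + K(-113))/(-39563 + Q) = (-43965 + (200 - 113))/(-39563 + 3570) = (-43965 + 87)/(-35993) = -43878*(-1/35993) = 43878/35993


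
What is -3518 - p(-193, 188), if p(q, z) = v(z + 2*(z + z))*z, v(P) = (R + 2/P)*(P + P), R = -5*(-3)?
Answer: -5305870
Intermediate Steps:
R = 15
v(P) = 2*P*(15 + 2/P) (v(P) = (15 + 2/P)*(P + P) = (15 + 2/P)*(2*P) = 2*P*(15 + 2/P))
p(q, z) = z*(4 + 150*z) (p(q, z) = (4 + 30*(z + 2*(z + z)))*z = (4 + 30*(z + 2*(2*z)))*z = (4 + 30*(z + 4*z))*z = (4 + 30*(5*z))*z = (4 + 150*z)*z = z*(4 + 150*z))
-3518 - p(-193, 188) = -3518 - 2*188*(2 + 75*188) = -3518 - 2*188*(2 + 14100) = -3518 - 2*188*14102 = -3518 - 1*5302352 = -3518 - 5302352 = -5305870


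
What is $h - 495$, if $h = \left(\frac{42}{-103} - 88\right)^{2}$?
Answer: $\frac{77667781}{10609} \approx 7320.9$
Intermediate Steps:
$h = \frac{82919236}{10609}$ ($h = \left(42 \left(- \frac{1}{103}\right) - 88\right)^{2} = \left(- \frac{42}{103} - 88\right)^{2} = \left(- \frac{9106}{103}\right)^{2} = \frac{82919236}{10609} \approx 7815.9$)
$h - 495 = \frac{82919236}{10609} - 495 = \frac{77667781}{10609}$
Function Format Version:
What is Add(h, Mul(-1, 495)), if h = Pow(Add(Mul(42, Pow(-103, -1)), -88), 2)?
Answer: Rational(77667781, 10609) ≈ 7320.9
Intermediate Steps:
h = Rational(82919236, 10609) (h = Pow(Add(Mul(42, Rational(-1, 103)), -88), 2) = Pow(Add(Rational(-42, 103), -88), 2) = Pow(Rational(-9106, 103), 2) = Rational(82919236, 10609) ≈ 7815.9)
Add(h, Mul(-1, 495)) = Add(Rational(82919236, 10609), Mul(-1, 495)) = Add(Rational(82919236, 10609), -495) = Rational(77667781, 10609)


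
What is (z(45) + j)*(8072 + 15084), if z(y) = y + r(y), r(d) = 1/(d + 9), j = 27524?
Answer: 17236481206/27 ≈ 6.3839e+8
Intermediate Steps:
r(d) = 1/(9 + d)
z(y) = y + 1/(9 + y)
(z(45) + j)*(8072 + 15084) = ((1 + 45*(9 + 45))/(9 + 45) + 27524)*(8072 + 15084) = ((1 + 45*54)/54 + 27524)*23156 = ((1 + 2430)/54 + 27524)*23156 = ((1/54)*2431 + 27524)*23156 = (2431/54 + 27524)*23156 = (1488727/54)*23156 = 17236481206/27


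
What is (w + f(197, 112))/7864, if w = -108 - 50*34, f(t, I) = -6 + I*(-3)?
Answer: -1075/3932 ≈ -0.27340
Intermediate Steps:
f(t, I) = -6 - 3*I
w = -1808 (w = -108 - 1700 = -1808)
(w + f(197, 112))/7864 = (-1808 + (-6 - 3*112))/7864 = (-1808 + (-6 - 336))*(1/7864) = (-1808 - 342)*(1/7864) = -2150*1/7864 = -1075/3932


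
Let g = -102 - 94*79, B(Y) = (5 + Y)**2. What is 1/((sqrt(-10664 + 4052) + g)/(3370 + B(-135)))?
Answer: -38148140/14169349 - 10135*I*sqrt(1653)/14169349 ≈ -2.6923 - 0.029081*I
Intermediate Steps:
g = -7528 (g = -102 - 7426 = -7528)
1/((sqrt(-10664 + 4052) + g)/(3370 + B(-135))) = 1/((sqrt(-10664 + 4052) - 7528)/(3370 + (5 - 135)**2)) = 1/((sqrt(-6612) - 7528)/(3370 + (-130)**2)) = 1/((2*I*sqrt(1653) - 7528)/(3370 + 16900)) = 1/((-7528 + 2*I*sqrt(1653))/20270) = 1/((-7528 + 2*I*sqrt(1653))*(1/20270)) = 1/(-3764/10135 + I*sqrt(1653)/10135)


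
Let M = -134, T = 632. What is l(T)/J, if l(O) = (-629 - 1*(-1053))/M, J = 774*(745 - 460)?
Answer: -106/7389765 ≈ -1.4344e-5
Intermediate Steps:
J = 220590 (J = 774*285 = 220590)
l(O) = -212/67 (l(O) = (-629 - 1*(-1053))/(-134) = (-629 + 1053)*(-1/134) = 424*(-1/134) = -212/67)
l(T)/J = -212/67/220590 = -212/67*1/220590 = -106/7389765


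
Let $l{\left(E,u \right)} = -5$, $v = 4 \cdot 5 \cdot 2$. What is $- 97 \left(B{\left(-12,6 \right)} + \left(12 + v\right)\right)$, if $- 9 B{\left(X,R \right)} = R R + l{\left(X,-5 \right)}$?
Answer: $- \frac{42389}{9} \approx -4709.9$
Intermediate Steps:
$v = 40$ ($v = 20 \cdot 2 = 40$)
$B{\left(X,R \right)} = \frac{5}{9} - \frac{R^{2}}{9}$ ($B{\left(X,R \right)} = - \frac{R R - 5}{9} = - \frac{R^{2} - 5}{9} = - \frac{-5 + R^{2}}{9} = \frac{5}{9} - \frac{R^{2}}{9}$)
$- 97 \left(B{\left(-12,6 \right)} + \left(12 + v\right)\right) = - 97 \left(\left(\frac{5}{9} - \frac{6^{2}}{9}\right) + \left(12 + 40\right)\right) = - 97 \left(\left(\frac{5}{9} - 4\right) + 52\right) = - 97 \left(- \frac{31}{9} + 52\right) = \left(-97\right) \frac{437}{9} = - \frac{42389}{9}$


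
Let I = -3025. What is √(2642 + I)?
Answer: I*√383 ≈ 19.57*I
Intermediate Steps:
√(2642 + I) = √(2642 - 3025) = √(-383) = I*√383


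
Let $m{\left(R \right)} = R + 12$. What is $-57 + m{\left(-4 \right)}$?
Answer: $-49$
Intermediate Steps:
$m{\left(R \right)} = 12 + R$
$-57 + m{\left(-4 \right)} = -57 + \left(12 - 4\right) = -57 + 8 = -49$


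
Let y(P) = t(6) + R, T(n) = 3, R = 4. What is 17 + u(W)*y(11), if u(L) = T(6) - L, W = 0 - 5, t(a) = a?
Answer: 97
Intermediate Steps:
W = -5
y(P) = 10 (y(P) = 6 + 4 = 10)
u(L) = 3 - L
17 + u(W)*y(11) = 17 + (3 - 1*(-5))*10 = 17 + (3 + 5)*10 = 17 + 8*10 = 17 + 80 = 97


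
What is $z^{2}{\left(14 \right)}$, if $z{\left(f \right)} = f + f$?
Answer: $784$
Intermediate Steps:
$z{\left(f \right)} = 2 f$
$z^{2}{\left(14 \right)} = \left(2 \cdot 14\right)^{2} = 28^{2} = 784$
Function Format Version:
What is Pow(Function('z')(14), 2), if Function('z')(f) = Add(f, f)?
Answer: 784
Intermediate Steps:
Function('z')(f) = Mul(2, f)
Pow(Function('z')(14), 2) = Pow(Mul(2, 14), 2) = Pow(28, 2) = 784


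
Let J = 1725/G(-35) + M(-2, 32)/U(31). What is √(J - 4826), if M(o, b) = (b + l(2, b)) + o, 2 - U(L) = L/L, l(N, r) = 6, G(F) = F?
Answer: 5*I*√9485/7 ≈ 69.565*I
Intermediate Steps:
U(L) = 1 (U(L) = 2 - L/L = 2 - 1*1 = 2 - 1 = 1)
M(o, b) = 6 + b + o (M(o, b) = (b + 6) + o = (6 + b) + o = 6 + b + o)
J = -93/7 (J = 1725/(-35) + (6 + 32 - 2)/1 = 1725*(-1/35) + 36*1 = -345/7 + 36 = -93/7 ≈ -13.286)
√(J - 4826) = √(-93/7 - 4826) = √(-33875/7) = 5*I*√9485/7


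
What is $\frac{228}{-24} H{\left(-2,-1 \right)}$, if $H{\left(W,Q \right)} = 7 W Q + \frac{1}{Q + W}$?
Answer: $- \frac{779}{6} \approx -129.83$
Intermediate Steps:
$H{\left(W,Q \right)} = \frac{1}{Q + W} + 7 Q W$ ($H{\left(W,Q \right)} = 7 Q W + \frac{1}{Q + W} = \frac{1}{Q + W} + 7 Q W$)
$\frac{228}{-24} H{\left(-2,-1 \right)} = \frac{228}{-24} \frac{1 + 7 \left(-1\right) \left(-2\right)^{2} + 7 \left(-2\right) \left(-1\right)^{2}}{-1 - 2} = 228 \left(- \frac{1}{24}\right) \frac{1 + 7 \left(-1\right) 4 + 7 \left(-2\right) 1}{-3} = - \frac{19 \left(- \frac{1 - 28 - 14}{3}\right)}{2} = - \frac{19 \left(\left(- \frac{1}{3}\right) \left(-41\right)\right)}{2} = \left(- \frac{19}{2}\right) \frac{41}{3} = - \frac{779}{6}$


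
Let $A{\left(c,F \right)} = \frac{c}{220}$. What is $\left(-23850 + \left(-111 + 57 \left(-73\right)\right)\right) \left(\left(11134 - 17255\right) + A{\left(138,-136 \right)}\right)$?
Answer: $\frac{9466441701}{55} \approx 1.7212 \cdot 10^{8}$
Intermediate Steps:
$A{\left(c,F \right)} = \frac{c}{220}$ ($A{\left(c,F \right)} = c \frac{1}{220} = \frac{c}{220}$)
$\left(-23850 + \left(-111 + 57 \left(-73\right)\right)\right) \left(\left(11134 - 17255\right) + A{\left(138,-136 \right)}\right) = \left(-23850 + \left(-111 + 57 \left(-73\right)\right)\right) \left(\left(11134 - 17255\right) + \frac{1}{220} \cdot 138\right) = \left(-23850 - 4272\right) \left(-6121 + \frac{69}{110}\right) = \left(-23850 - 4272\right) \left(- \frac{673241}{110}\right) = \left(-28122\right) \left(- \frac{673241}{110}\right) = \frac{9466441701}{55}$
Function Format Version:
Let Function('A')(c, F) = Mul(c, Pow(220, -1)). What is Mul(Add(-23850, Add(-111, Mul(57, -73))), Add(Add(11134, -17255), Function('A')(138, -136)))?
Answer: Rational(9466441701, 55) ≈ 1.7212e+8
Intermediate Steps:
Function('A')(c, F) = Mul(Rational(1, 220), c) (Function('A')(c, F) = Mul(c, Rational(1, 220)) = Mul(Rational(1, 220), c))
Mul(Add(-23850, Add(-111, Mul(57, -73))), Add(Add(11134, -17255), Function('A')(138, -136))) = Mul(Add(-23850, Add(-111, Mul(57, -73))), Add(Add(11134, -17255), Mul(Rational(1, 220), 138))) = Mul(Add(-23850, Add(-111, -4161)), Add(-6121, Rational(69, 110))) = Mul(Add(-23850, -4272), Rational(-673241, 110)) = Mul(-28122, Rational(-673241, 110)) = Rational(9466441701, 55)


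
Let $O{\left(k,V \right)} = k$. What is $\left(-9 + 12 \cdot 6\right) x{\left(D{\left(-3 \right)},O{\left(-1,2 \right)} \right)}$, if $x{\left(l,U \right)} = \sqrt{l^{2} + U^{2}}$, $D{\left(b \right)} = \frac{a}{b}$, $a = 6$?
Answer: $63 \sqrt{5} \approx 140.87$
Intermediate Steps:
$D{\left(b \right)} = \frac{6}{b}$
$x{\left(l,U \right)} = \sqrt{U^{2} + l^{2}}$
$\left(-9 + 12 \cdot 6\right) x{\left(D{\left(-3 \right)},O{\left(-1,2 \right)} \right)} = \left(-9 + 12 \cdot 6\right) \sqrt{\left(-1\right)^{2} + \left(\frac{6}{-3}\right)^{2}} = \left(-9 + 72\right) \sqrt{1 + \left(6 \left(- \frac{1}{3}\right)\right)^{2}} = 63 \sqrt{1 + \left(-2\right)^{2}} = 63 \sqrt{1 + 4} = 63 \sqrt{5}$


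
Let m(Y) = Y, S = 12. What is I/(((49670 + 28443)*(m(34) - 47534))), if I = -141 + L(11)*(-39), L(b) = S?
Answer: 87/530052500 ≈ 1.6413e-7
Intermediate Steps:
L(b) = 12
I = -609 (I = -141 + 12*(-39) = -141 - 468 = -609)
I/(((49670 + 28443)*(m(34) - 47534))) = -609*1/((34 - 47534)*(49670 + 28443)) = -609/(78113*(-47500)) = -609/(-3710367500) = -609*(-1/3710367500) = 87/530052500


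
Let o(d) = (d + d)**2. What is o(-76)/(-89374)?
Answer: -11552/44687 ≈ -0.25851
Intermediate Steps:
o(d) = 4*d**2 (o(d) = (2*d)**2 = 4*d**2)
o(-76)/(-89374) = (4*(-76)**2)/(-89374) = (4*5776)*(-1/89374) = 23104*(-1/89374) = -11552/44687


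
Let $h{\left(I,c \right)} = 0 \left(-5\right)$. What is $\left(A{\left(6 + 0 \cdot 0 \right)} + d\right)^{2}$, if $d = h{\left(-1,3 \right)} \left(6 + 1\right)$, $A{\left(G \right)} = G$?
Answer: $36$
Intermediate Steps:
$h{\left(I,c \right)} = 0$
$d = 0$ ($d = 0 \left(6 + 1\right) = 0 \cdot 7 = 0$)
$\left(A{\left(6 + 0 \cdot 0 \right)} + d\right)^{2} = \left(\left(6 + 0 \cdot 0\right) + 0\right)^{2} = \left(\left(6 + 0\right) + 0\right)^{2} = \left(6 + 0\right)^{2} = 6^{2} = 36$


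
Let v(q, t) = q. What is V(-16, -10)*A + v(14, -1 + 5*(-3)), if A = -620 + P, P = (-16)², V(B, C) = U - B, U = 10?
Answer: -9450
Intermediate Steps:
V(B, C) = 10 - B
P = 256
A = -364 (A = -620 + 256 = -364)
V(-16, -10)*A + v(14, -1 + 5*(-3)) = (10 - 1*(-16))*(-364) + 14 = (10 + 16)*(-364) + 14 = 26*(-364) + 14 = -9464 + 14 = -9450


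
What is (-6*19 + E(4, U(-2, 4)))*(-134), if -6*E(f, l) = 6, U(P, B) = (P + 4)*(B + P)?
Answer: 15410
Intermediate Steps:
U(P, B) = (4 + P)*(B + P)
E(f, l) = -1 (E(f, l) = -⅙*6 = -1)
(-6*19 + E(4, U(-2, 4)))*(-134) = (-6*19 - 1)*(-134) = (-114 - 1)*(-134) = -115*(-134) = 15410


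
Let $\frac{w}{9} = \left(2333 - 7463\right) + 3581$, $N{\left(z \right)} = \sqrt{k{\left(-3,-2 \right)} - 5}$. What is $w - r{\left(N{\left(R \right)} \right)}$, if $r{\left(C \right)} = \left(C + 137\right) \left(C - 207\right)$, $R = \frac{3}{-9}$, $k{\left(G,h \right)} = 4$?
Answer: $14419 + 70 i \approx 14419.0 + 70.0 i$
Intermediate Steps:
$R = - \frac{1}{3}$ ($R = 3 \left(- \frac{1}{9}\right) = - \frac{1}{3} \approx -0.33333$)
$N{\left(z \right)} = i$ ($N{\left(z \right)} = \sqrt{4 - 5} = \sqrt{-1} = i$)
$w = -13941$ ($w = 9 \left(\left(2333 - 7463\right) + 3581\right) = 9 \left(-5130 + 3581\right) = 9 \left(-1549\right) = -13941$)
$r{\left(C \right)} = \left(-207 + C\right) \left(137 + C\right)$ ($r{\left(C \right)} = \left(137 + C\right) \left(-207 + C\right) = \left(-207 + C\right) \left(137 + C\right)$)
$w - r{\left(N{\left(R \right)} \right)} = -13941 - \left(-28359 + i^{2} - 70 i\right) = -13941 - \left(-28359 - 1 - 70 i\right) = -13941 - \left(-28360 - 70 i\right) = -13941 + \left(28360 + 70 i\right) = 14419 + 70 i$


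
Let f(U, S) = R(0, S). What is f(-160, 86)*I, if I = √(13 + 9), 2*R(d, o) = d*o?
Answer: 0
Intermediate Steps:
R(d, o) = d*o/2 (R(d, o) = (d*o)/2 = d*o/2)
f(U, S) = 0 (f(U, S) = (½)*0*S = 0)
I = √22 ≈ 4.6904
f(-160, 86)*I = 0*√22 = 0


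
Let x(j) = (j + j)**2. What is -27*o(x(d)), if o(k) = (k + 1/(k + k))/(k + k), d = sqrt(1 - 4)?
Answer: -867/64 ≈ -13.547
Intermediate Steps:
d = I*sqrt(3) (d = sqrt(-3) = I*sqrt(3) ≈ 1.732*I)
x(j) = 4*j**2 (x(j) = (2*j)**2 = 4*j**2)
o(k) = (k + 1/(2*k))/(2*k) (o(k) = (k + 1/(2*k))/((2*k)) = (k + 1/(2*k))*(1/(2*k)) = (k + 1/(2*k))/(2*k))
-27*o(x(d)) = -27*(1/2 + 1/(4*(4*(I*sqrt(3))**2)**2)) = -27*(1/2 + 1/(4*(4*(-3))**2)) = -27*(1/2 + (1/4)/(-12)**2) = -27*(1/2 + (1/4)*(1/144)) = -27*(1/2 + 1/576) = -27*289/576 = -867/64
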